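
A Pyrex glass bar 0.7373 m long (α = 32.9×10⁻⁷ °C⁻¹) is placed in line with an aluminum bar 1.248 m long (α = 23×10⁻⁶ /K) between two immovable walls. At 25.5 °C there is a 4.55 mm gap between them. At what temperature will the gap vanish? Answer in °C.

Gap closes when ΔL₁ + ΔL₂ = 4.55 mm = 4.55×10⁻³ m
(α₁L₁ + α₂L₂)ΔT = g
α₁L₁ + α₂L₂ = 32.9×10⁻⁷×0.7373 + 23×10⁻⁶×1.248 = 3.1129717×10⁻⁵ m/K
ΔT = 4.55×10⁻³ / 3.1129717×10⁻⁵ = 146.16 K
T = 25.5 + 146.16 = 171.66 °C

T = 172 °C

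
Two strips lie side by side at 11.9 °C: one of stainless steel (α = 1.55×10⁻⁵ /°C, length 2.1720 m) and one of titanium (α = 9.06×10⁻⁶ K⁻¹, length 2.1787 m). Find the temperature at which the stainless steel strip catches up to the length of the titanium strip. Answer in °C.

T = 493.0 °C

Equal length when α₁L₁ΔT − α₂L₂ΔT = L₂ − L₁ = 6.70×10⁻³ m
α₁L₁ = 3.3666×10⁻⁵, α₂L₂ = 1.9739022×10⁻⁵ → Δ(αL) = 1.3926978×10⁻⁵ m/K
ΔT = 6.70×10⁻³ / 1.3926978×10⁻⁵ = 481.081 K, so T = 11.9 + 481.081 = 492.981 °C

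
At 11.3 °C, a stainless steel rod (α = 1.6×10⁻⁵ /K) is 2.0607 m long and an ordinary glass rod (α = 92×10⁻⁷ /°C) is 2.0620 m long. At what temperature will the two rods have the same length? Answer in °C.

L₁(1 + α₁ΔT) = L₂(1 + α₂ΔT) ⇒ ΔT = (L₂ − L₁)/(α₁L₁ − α₂L₂)
L₂ − L₁ = 2.0620 − 2.0607 = 1.30×10⁻³ m
α₁L₁ − α₂L₂ = 1.6×10⁻⁵×2.0607 − 92×10⁻⁷×2.0620 = 1.40008×10⁻⁵ m/K
ΔT = 1.30×10⁻³ / 1.40008×10⁻⁵ = 92.852 K
T = 11.3 + 92.852 = 104.152 °C

T = 104.2 °C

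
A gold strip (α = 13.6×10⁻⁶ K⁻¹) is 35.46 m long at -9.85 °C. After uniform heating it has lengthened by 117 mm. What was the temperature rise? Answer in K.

ΔL = αL₀ΔT ⇒ ΔT = ΔL / (αL₀)
ΔT = 117×10⁻³ m / (13.6×10⁻⁶ × 35.46 m) = 242.61 K

ΔT = 243 K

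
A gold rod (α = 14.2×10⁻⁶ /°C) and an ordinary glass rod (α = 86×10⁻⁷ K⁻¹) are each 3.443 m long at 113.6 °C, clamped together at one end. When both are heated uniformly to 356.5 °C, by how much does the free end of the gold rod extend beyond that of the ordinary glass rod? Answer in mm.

ΔT = 242.9 K
gold: ΔL = 14.2×10⁻⁶ × 3.443 m × 242.9 = 1.1876×10⁻² m = 11.876 mm
ordinary glass: ΔL = 86×10⁻⁷ × 3.443 m × 242.9 = 7.1922×10⁻³ m = 7.1922 mm
difference = 11.876 − 7.1922 = 4.6838 mm

4.68 mm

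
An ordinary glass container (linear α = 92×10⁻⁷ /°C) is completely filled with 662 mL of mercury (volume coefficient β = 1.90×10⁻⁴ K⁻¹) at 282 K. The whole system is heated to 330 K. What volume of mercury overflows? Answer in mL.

The container also expands: β_container ≈ 3α = 2.76×10⁻⁵ /K
Net overflow = V₀(β_liq − 3α_cont)ΔT
β − 3α = 1.90×10⁻⁴ − 2.76×10⁻⁵ = 1.624×10⁻⁴ /K; ΔT = 48 K
ΔV = 662 × 1.624×10⁻⁴ × 48 = 5.16 mL

5.16 mL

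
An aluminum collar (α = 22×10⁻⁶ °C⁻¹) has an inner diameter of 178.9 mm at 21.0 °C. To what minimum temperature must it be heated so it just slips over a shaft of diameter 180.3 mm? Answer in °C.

Required Δd = 180.3 − 178.9 = 1.4 mm
Δd = αd₀ΔT ⇒ ΔT = Δd/(αd₀) = 1.4 / (22×10⁻⁶ × 178.9) = 355.71 K
T_min = 21.0 + 355.71 = 376.71 °C

T = 377 °C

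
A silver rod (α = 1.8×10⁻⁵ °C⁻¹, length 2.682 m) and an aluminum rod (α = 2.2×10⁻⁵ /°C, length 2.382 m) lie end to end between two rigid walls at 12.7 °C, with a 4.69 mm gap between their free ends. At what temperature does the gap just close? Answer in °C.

α₁L₁ = 4.8276×10⁻⁵ m/K, α₂L₂ = 5.2404×10⁻⁵ m/K → total 1.0068×10⁻⁴ m/K
ΔT = g/(α₁L₁+α₂L₂) = 4.69×10⁻³ / 1.0068×10⁻⁴ = 46.583 K
T = 12.7 + 46.583 = 59.283 °C

T = 59.3 °C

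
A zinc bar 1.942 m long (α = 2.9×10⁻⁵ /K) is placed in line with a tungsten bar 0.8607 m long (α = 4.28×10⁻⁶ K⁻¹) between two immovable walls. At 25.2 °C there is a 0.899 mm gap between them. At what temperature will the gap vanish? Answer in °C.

α₁L₁ = 5.6318×10⁻⁵ m/K, α₂L₂ = 3.683796×10⁻⁶ m/K → total 6.0001796×10⁻⁵ m/K
ΔT = g/(α₁L₁+α₂L₂) = 8.99×10⁻⁴ / 6.0001796×10⁻⁵ = 14.983 K
T = 25.2 + 14.983 = 40.183 °C

T = 40.2 °C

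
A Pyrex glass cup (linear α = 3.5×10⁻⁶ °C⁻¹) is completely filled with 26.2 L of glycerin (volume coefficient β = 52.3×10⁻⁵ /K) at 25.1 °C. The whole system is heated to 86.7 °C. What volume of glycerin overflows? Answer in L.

0.827 L

The cup also expands: β_container ≈ 3α = 1.05×10⁻⁵ /K
Net overflow = V₀(β_liq − 3α_cont)ΔT
β − 3α = 5.23×10⁻⁴ − 1.05×10⁻⁵ = 5.125×10⁻⁴ /K; ΔT = 61.6 K
ΔV = 26.2 × 5.125×10⁻⁴ × 61.6 = 0.827 L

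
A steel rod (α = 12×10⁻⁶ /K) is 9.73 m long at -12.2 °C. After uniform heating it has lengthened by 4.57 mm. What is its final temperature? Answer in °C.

ΔL = αL₀ΔT ⇒ ΔT = ΔL / (αL₀)
ΔT = 4.57×10⁻³ m / (12×10⁻⁶ × 9.73 m) = 39.140 K
T = -12.2 + 39.140 = 26.940 °C

T = 26.9 °C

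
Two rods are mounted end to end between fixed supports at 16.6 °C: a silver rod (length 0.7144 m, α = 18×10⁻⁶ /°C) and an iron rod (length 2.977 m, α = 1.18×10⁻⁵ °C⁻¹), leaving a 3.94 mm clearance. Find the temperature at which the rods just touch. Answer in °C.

T = 98.7 °C

α₁L₁ = 1.28592×10⁻⁵ m/K, α₂L₂ = 3.51286×10⁻⁵ m/K → total 4.79878×10⁻⁵ m/K
ΔT = g/(α₁L₁+α₂L₂) = 3.94×10⁻³ / 4.79878×10⁻⁵ = 82.104 K
T = 16.6 + 82.104 = 98.704 °C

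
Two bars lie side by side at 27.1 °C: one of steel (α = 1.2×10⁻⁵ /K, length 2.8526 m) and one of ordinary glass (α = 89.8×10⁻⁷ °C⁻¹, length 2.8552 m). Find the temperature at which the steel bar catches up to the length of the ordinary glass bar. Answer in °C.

Equal length when α₁L₁ΔT − α₂L₂ΔT = L₂ − L₁ = 2.60×10⁻³ m
α₁L₁ = 3.42312×10⁻⁵, α₂L₂ = 2.5639696×10⁻⁵ → Δ(αL) = 8.591504×10⁻⁶ m/K
ΔT = 2.60×10⁻³ / 8.591504×10⁻⁶ = 302.625 K, so T = 27.1 + 302.625 = 329.725 °C

T = 329.7 °C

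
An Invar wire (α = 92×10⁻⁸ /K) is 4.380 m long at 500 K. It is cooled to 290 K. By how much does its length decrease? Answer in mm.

|ΔT| = |290 − 500| = 210 K
ΔL = αL₀ΔT = (92×10⁻⁸)(4.380)(210) = 8.46×10⁻⁴ m

ΔL = 0.846 mm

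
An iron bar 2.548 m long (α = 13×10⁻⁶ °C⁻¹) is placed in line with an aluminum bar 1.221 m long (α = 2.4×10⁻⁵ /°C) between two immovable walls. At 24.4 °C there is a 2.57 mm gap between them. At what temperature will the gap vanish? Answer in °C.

T = 65.6 °C

Gap closes when ΔL₁ + ΔL₂ = 2.57 mm = 2.57×10⁻³ m
(α₁L₁ + α₂L₂)ΔT = g
α₁L₁ + α₂L₂ = 13×10⁻⁶×2.548 + 2.4×10⁻⁵×1.221 = 6.2428×10⁻⁵ m/K
ΔT = 2.57×10⁻³ / 6.2428×10⁻⁵ = 41.167 K
T = 24.4 + 41.167 = 65.567 °C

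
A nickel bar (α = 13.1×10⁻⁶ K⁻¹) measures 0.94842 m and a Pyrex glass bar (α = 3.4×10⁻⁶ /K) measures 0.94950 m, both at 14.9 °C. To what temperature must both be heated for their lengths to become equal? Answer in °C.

T = 132.3 °C

L₁(1 + α₁ΔT) = L₂(1 + α₂ΔT) ⇒ ΔT = (L₂ − L₁)/(α₁L₁ − α₂L₂)
L₂ − L₁ = 0.94950 − 0.94842 = 1.08×10⁻³ m
α₁L₁ − α₂L₂ = 13.1×10⁻⁶×0.94842 − 3.4×10⁻⁶×0.94950 = 9.196002×10⁻⁶ m/K
ΔT = 1.08×10⁻³ / 9.196002×10⁻⁶ = 117.442 K
T = 14.9 + 117.442 = 132.342 °C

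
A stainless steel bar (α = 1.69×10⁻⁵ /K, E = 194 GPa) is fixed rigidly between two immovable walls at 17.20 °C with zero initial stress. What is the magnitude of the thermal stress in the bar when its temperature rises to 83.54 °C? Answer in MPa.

Fully constrained: the free strain ε = αΔT is blocked, so σ = Eε = EαΔT.
|ΔT| = 66.34 K
σ = 194×10⁹ × 1.69×10⁻⁵ × 66.34 = 2.18×10⁸ Pa

σ = 218 MPa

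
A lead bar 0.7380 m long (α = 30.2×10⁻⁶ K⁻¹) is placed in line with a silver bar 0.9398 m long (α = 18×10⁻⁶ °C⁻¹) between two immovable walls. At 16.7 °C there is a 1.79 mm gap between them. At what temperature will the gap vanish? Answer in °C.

T = 62.4 °C

Gap closes when ΔL₁ + ΔL₂ = 1.79 mm = 1.79×10⁻³ m
(α₁L₁ + α₂L₂)ΔT = g
α₁L₁ + α₂L₂ = 30.2×10⁻⁶×0.7380 + 18×10⁻⁶×0.9398 = 3.9204×10⁻⁵ m/K
ΔT = 1.79×10⁻³ / 3.9204×10⁻⁵ = 45.659 K
T = 16.7 + 45.659 = 62.359 °C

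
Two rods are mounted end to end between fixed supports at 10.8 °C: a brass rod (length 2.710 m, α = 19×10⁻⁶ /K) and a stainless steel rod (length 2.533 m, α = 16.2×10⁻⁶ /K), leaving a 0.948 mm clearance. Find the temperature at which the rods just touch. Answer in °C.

T = 21.0 °C

Gap closes when ΔL₁ + ΔL₂ = 0.948 mm = 9.48×10⁻⁴ m
(α₁L₁ + α₂L₂)ΔT = g
α₁L₁ + α₂L₂ = 19×10⁻⁶×2.710 + 16.2×10⁻⁶×2.533 = 9.25246×10⁻⁵ m/K
ΔT = 9.48×10⁻⁴ / 9.25246×10⁻⁵ = 10.246 K
T = 10.8 + 10.246 = 21.046 °C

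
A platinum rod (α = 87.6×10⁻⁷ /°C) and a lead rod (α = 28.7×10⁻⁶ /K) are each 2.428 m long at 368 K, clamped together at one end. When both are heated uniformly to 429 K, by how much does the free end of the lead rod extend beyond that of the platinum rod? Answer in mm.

ΔT = 61 K
platinum: ΔL = 87.6×10⁻⁷ × 2.428 m × 61 = 1.2974×10⁻³ m = 1.2974 mm
lead: ΔL = 28.7×10⁻⁶ × 2.428 m × 61 = 4.2507×10⁻³ m = 4.2507 mm
difference = 4.2507 − 1.2974 = 2.9533 mm

2.95 mm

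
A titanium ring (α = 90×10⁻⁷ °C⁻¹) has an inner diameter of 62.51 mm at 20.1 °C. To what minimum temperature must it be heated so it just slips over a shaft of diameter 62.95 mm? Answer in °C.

T = 802 °C

Required Δd = 62.95 − 62.51 = 0.44 mm
Δd = αd₀ΔT ⇒ ΔT = Δd/(αd₀) = 0.44 / (90×10⁻⁷ × 62.51) = 782.10 K
T_min = 20.1 + 782.10 = 802.20 °C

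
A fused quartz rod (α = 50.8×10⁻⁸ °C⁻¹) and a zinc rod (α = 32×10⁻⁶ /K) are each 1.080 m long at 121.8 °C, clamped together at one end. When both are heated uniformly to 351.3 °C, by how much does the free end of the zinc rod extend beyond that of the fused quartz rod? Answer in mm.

7.81 mm

ΔT = 229.5 K
fused quartz: ΔL = 50.8×10⁻⁸ × 1.080 m × 229.5 = 1.2591×10⁻⁴ m = 0.12591 mm
zinc: ΔL = 32×10⁻⁶ × 1.080 m × 229.5 = 7.9315×10⁻³ m = 7.9315 mm
difference = 7.9315 − 0.12591 = 7.80559 mm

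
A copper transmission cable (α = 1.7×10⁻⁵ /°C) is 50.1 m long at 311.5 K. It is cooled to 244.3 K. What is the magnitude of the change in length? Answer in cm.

|ΔT| = |244.3 − 311.5| = 67.2 K
ΔL = αL₀ΔT = (1.7×10⁻⁵)(50.1)(67.2) = 5.72×10⁻² m

ΔL = 5.72 cm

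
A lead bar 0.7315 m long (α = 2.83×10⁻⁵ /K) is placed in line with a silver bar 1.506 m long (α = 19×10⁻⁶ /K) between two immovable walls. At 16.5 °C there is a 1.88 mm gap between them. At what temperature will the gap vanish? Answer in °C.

T = 54.6 °C

Gap closes when ΔL₁ + ΔL₂ = 1.88 mm = 1.88×10⁻³ m
(α₁L₁ + α₂L₂)ΔT = g
α₁L₁ + α₂L₂ = 2.83×10⁻⁵×0.7315 + 19×10⁻⁶×1.506 = 4.931545×10⁻⁵ m/K
ΔT = 1.88×10⁻³ / 4.931545×10⁻⁵ = 38.122 K
T = 16.5 + 38.122 = 54.622 °C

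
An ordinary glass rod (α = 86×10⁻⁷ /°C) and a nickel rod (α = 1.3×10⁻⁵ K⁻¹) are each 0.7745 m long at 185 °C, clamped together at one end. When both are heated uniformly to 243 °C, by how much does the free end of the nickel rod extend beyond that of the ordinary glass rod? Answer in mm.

0.198 mm

ΔT = 58 K
ordinary glass: ΔL = 86×10⁻⁷ × 0.7745 m × 58 = 3.8632×10⁻⁴ m = 0.38632 mm
nickel: ΔL = 1.3×10⁻⁵ × 0.7745 m × 58 = 5.8397×10⁻⁴ m = 0.58397 mm
difference = 0.58397 − 0.38632 = 0.19765 mm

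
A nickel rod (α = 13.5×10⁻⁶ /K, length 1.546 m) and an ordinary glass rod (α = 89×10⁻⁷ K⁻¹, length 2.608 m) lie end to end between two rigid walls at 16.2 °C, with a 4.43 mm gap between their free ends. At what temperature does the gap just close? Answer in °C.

α₁L₁ = 2.0871×10⁻⁵ m/K, α₂L₂ = 2.32112×10⁻⁵ m/K → total 4.40822×10⁻⁵ m/K
ΔT = g/(α₁L₁+α₂L₂) = 4.43×10⁻³ / 4.40822×10⁻⁵ = 100.49 K
T = 16.2 + 100.49 = 116.69 °C

T = 117 °C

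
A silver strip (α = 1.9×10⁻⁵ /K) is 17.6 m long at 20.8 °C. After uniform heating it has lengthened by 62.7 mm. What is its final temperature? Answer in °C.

ΔL = αL₀ΔT ⇒ ΔT = ΔL / (αL₀)
ΔT = 62.7×10⁻³ m / (1.9×10⁻⁵ × 17.6 m) = 187.50 K
T = 20.8 + 187.50 = 208.30 °C

T = 208 °C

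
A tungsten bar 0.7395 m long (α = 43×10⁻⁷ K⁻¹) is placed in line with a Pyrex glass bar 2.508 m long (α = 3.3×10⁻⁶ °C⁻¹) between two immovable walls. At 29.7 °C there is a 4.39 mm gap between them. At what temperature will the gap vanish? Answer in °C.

T = 413 °C

Gap closes when ΔL₁ + ΔL₂ = 4.39 mm = 4.39×10⁻³ m
(α₁L₁ + α₂L₂)ΔT = g
α₁L₁ + α₂L₂ = 43×10⁻⁷×0.7395 + 3.3×10⁻⁶×2.508 = 1.145625×10⁻⁵ m/K
ΔT = 4.39×10⁻³ / 1.145625×10⁻⁵ = 383.20 K
T = 29.7 + 383.20 = 412.90 °C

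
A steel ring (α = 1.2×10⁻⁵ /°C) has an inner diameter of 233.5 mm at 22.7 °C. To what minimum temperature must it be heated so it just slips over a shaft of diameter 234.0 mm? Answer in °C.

Required Δd = 234.0 − 233.5 = 0.5 mm
Δd = αd₀ΔT ⇒ ΔT = Δd/(αd₀) = 0.5 / (1.2×10⁻⁵ × 233.5) = 178.44 K
T_min = 22.7 + 178.44 = 201.14 °C

T = 201 °C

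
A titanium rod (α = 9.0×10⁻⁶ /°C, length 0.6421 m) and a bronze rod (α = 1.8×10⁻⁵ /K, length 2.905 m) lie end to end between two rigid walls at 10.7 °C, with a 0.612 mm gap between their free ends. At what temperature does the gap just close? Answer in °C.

Gap closes when ΔL₁ + ΔL₂ = 0.612 mm = 6.12×10⁻⁴ m
(α₁L₁ + α₂L₂)ΔT = g
α₁L₁ + α₂L₂ = 9.0×10⁻⁶×0.6421 + 1.8×10⁻⁵×2.905 = 5.80689×10⁻⁵ m/K
ΔT = 6.12×10⁻⁴ / 5.80689×10⁻⁵ = 10.539 K
T = 10.7 + 10.539 = 21.239 °C

T = 21.2 °C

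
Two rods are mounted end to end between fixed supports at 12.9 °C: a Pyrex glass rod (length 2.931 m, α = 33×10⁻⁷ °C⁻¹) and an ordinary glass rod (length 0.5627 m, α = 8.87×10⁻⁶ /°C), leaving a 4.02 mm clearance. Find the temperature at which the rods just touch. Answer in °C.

α₁L₁ = 9.6723×10⁻⁶ m/K, α₂L₂ = 4.991149×10⁻⁶ m/K → total 1.4663449×10⁻⁵ m/K
ΔT = g/(α₁L₁+α₂L₂) = 4.02×10⁻³ / 1.4663449×10⁻⁵ = 274.15 K
T = 12.9 + 274.15 = 287.05 °C

T = 287 °C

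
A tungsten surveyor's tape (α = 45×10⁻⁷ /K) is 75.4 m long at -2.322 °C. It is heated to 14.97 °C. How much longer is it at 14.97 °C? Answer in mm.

ΔL = 5.87 mm

|ΔT| = |14.97 − (-2.322)| = 17.292 K
ΔL = αL₀ΔT = (45×10⁻⁷)(75.4)(17.292) = 5.87×10⁻³ m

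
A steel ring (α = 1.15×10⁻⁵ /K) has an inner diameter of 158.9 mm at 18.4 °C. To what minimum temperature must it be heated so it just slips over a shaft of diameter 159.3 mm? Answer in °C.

Required Δd = 159.3 − 158.9 = 0.4 mm
Δd = αd₀ΔT ⇒ ΔT = Δd/(αd₀) = 0.4 / (1.15×10⁻⁵ × 158.9) = 218.90 K
T_min = 18.4 + 218.90 = 237.30 °C

T = 237 °C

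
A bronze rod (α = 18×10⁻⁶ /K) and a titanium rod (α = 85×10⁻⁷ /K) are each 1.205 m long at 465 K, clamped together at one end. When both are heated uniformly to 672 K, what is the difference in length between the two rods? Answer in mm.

2.37 mm

ΔT = 207 K
bronze: ΔL = 18×10⁻⁶ × 1.205 m × 207 = 4.4898×10⁻³ m = 4.4898 mm
titanium: ΔL = 85×10⁻⁷ × 1.205 m × 207 = 2.1202×10⁻³ m = 2.1202 mm
difference = 4.4898 − 2.1202 = 2.3696 mm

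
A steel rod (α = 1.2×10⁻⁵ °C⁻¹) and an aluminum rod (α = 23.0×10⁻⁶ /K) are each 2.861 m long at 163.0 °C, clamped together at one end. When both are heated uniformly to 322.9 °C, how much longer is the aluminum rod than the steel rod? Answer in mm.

5.03 mm

ΔT = 159.9 K
steel: ΔL = 1.2×10⁻⁵ × 2.861 m × 159.9 = 5.4897×10⁻³ m = 5.4897 mm
aluminum: ΔL = 23.0×10⁻⁶ × 2.861 m × 159.9 = 1.0522×10⁻² m = 10.522 mm
difference = 10.522 − 5.4897 = 5.0323 mm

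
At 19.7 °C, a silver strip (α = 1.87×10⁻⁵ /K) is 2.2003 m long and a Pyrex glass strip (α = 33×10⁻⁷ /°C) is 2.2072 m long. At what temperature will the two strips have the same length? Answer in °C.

T = 223.5 °C

Equal length when α₁L₁ΔT − α₂L₂ΔT = L₂ − L₁ = 6.90×10⁻³ m
α₁L₁ = 4.114561×10⁻⁵, α₂L₂ = 7.28376×10⁻⁶ → Δ(αL) = 3.386185×10⁻⁵ m/K
ΔT = 6.90×10⁻³ / 3.386185×10⁻⁵ = 203.769 K, so T = 19.7 + 203.769 = 223.469 °C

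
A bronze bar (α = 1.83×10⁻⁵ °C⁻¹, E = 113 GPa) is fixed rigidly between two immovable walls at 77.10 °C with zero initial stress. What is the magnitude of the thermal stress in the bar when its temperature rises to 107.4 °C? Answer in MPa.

σ = 62.7 MPa

Fully constrained: the free strain ε = αΔT is blocked, so σ = Eε = EαΔT.
|ΔT| = 30.30 K
σ = 113×10⁹ × 1.83×10⁻⁵ × 30.30 = 6.27×10⁷ Pa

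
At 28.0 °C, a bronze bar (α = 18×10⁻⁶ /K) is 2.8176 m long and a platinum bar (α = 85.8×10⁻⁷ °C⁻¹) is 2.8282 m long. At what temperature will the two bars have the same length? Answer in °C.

L₁(1 + α₁ΔT) = L₂(1 + α₂ΔT) ⇒ ΔT = (L₂ − L₁)/(α₁L₁ − α₂L₂)
L₂ − L₁ = 2.8282 − 2.8176 = 1.06×10⁻² m
α₁L₁ − α₂L₂ = 18×10⁻⁶×2.8176 − 85.8×10⁻⁷×2.8282 = 2.6450844×10⁻⁵ m/K
ΔT = 1.06×10⁻² / 2.6450844×10⁻⁵ = 400.743 K
T = 28.0 + 400.743 = 428.743 °C

T = 428.7 °C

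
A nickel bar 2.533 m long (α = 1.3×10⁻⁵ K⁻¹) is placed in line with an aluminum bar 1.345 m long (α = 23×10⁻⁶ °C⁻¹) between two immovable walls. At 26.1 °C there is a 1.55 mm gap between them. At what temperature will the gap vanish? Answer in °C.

T = 50.4 °C

α₁L₁ = 3.2929×10⁻⁵ m/K, α₂L₂ = 3.0935×10⁻⁵ m/K → total 6.3864×10⁻⁵ m/K
ΔT = g/(α₁L₁+α₂L₂) = 1.55×10⁻³ / 6.3864×10⁻⁵ = 24.270 K
T = 26.1 + 24.270 = 50.370 °C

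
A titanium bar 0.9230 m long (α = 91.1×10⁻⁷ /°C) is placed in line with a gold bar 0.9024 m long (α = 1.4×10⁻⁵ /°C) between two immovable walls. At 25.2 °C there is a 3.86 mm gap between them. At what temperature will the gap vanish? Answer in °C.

Gap closes when ΔL₁ + ΔL₂ = 3.86 mm = 3.86×10⁻³ m
(α₁L₁ + α₂L₂)ΔT = g
α₁L₁ + α₂L₂ = 91.1×10⁻⁷×0.9230 + 1.4×10⁻⁵×0.9024 = 2.104213×10⁻⁵ m/K
ΔT = 3.86×10⁻³ / 2.104213×10⁻⁵ = 183.44 K
T = 25.2 + 183.44 = 208.64 °C

T = 209 °C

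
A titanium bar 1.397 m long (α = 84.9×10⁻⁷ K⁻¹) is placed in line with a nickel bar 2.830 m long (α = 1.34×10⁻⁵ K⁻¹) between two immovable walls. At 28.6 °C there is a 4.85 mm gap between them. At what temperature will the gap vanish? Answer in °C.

Gap closes when ΔL₁ + ΔL₂ = 4.85 mm = 4.85×10⁻³ m
(α₁L₁ + α₂L₂)ΔT = g
α₁L₁ + α₂L₂ = 84.9×10⁻⁷×1.397 + 1.34×10⁻⁵×2.830 = 4.978253×10⁻⁵ m/K
ΔT = 4.85×10⁻³ / 4.978253×10⁻⁵ = 97.42 K
T = 28.6 + 97.42 = 126.02 °C

T = 126 °C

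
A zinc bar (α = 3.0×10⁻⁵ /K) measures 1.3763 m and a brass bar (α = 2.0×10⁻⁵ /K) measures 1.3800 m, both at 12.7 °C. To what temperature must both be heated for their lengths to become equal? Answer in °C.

T = 283.0 °C

L₁(1 + α₁ΔT) = L₂(1 + α₂ΔT) ⇒ ΔT = (L₂ − L₁)/(α₁L₁ − α₂L₂)
L₂ − L₁ = 1.3800 − 1.3763 = 3.70×10⁻³ m
α₁L₁ − α₂L₂ = 3.0×10⁻⁵×1.3763 − 2.0×10⁻⁵×1.3800 = 1.3689×10⁻⁵ m/K
ΔT = 3.70×10⁻³ / 1.3689×10⁻⁵ = 270.290 K
T = 12.7 + 270.290 = 282.990 °C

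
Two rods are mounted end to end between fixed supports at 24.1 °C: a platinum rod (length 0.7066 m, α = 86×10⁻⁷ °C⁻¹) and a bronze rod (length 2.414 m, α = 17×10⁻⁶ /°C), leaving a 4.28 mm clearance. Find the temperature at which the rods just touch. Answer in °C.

Gap closes when ΔL₁ + ΔL₂ = 4.28 mm = 4.28×10⁻³ m
(α₁L₁ + α₂L₂)ΔT = g
α₁L₁ + α₂L₂ = 86×10⁻⁷×0.7066 + 17×10⁻⁶×2.414 = 4.711476×10⁻⁵ m/K
ΔT = 4.28×10⁻³ / 4.711476×10⁻⁵ = 90.84 K
T = 24.1 + 90.84 = 114.94 °C

T = 115 °C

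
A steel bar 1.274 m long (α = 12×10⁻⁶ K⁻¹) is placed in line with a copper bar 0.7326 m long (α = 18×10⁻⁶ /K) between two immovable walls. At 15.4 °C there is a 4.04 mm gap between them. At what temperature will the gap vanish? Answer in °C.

Gap closes when ΔL₁ + ΔL₂ = 4.04 mm = 4.04×10⁻³ m
(α₁L₁ + α₂L₂)ΔT = g
α₁L₁ + α₂L₂ = 12×10⁻⁶×1.274 + 18×10⁻⁶×0.7326 = 2.84748×10⁻⁵ m/K
ΔT = 4.04×10⁻³ / 2.84748×10⁻⁵ = 141.88 K
T = 15.4 + 141.88 = 157.28 °C

T = 157 °C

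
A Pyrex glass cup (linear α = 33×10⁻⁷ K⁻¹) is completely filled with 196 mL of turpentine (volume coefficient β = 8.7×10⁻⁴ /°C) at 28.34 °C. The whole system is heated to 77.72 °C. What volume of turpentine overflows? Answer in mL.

The cup also expands: β_container ≈ 3α = 9.9×10⁻⁶ /K
Net overflow = V₀(β_liq − 3α_cont)ΔT
β − 3α = 8.70×10⁻⁴ − 9.9×10⁻⁶ = 8.601×10⁻⁴ /K; ΔT = 49.38 K
ΔV = 196 × 8.601×10⁻⁴ × 49.38 = 8.32 mL

8.32 mL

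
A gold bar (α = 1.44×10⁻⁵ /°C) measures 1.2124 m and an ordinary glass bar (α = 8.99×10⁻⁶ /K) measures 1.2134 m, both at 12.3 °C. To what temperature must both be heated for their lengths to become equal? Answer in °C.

T = 165.0 °C

Equal length when α₁L₁ΔT − α₂L₂ΔT = L₂ − L₁ = 1.00×10⁻³ m
α₁L₁ = 1.745856×10⁻⁵, α₂L₂ = 1.0908466×10⁻⁵ → Δ(αL) = 6.550094×10⁻⁶ m/K
ΔT = 1.00×10⁻³ / 6.550094×10⁻⁶ = 152.670 K, so T = 12.3 + 152.670 = 164.970 °C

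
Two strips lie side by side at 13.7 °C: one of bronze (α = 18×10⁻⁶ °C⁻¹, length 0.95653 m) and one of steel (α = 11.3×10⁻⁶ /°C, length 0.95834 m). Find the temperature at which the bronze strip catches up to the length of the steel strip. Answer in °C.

Equal length when α₁L₁ΔT − α₂L₂ΔT = L₂ − L₁ = 1.81×10⁻³ m
α₁L₁ = 1.721754×10⁻⁵, α₂L₂ = 1.0829242×10⁻⁵ → Δ(αL) = 6.388298×10⁻⁶ m/K
ΔT = 1.81×10⁻³ / 6.388298×10⁻⁶ = 283.331 K, so T = 13.7 + 283.331 = 297.031 °C

T = 297.0 °C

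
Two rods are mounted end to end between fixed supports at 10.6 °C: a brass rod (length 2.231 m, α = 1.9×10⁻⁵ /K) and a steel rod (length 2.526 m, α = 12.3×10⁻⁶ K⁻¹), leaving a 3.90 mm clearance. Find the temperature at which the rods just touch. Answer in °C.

T = 63.7 °C

Gap closes when ΔL₁ + ΔL₂ = 3.90 mm = 3.90×10⁻³ m
(α₁L₁ + α₂L₂)ΔT = g
α₁L₁ + α₂L₂ = 1.9×10⁻⁵×2.231 + 12.3×10⁻⁶×2.526 = 7.34588×10⁻⁵ m/K
ΔT = 3.90×10⁻³ / 7.34588×10⁻⁵ = 53.091 K
T = 10.6 + 53.091 = 63.691 °C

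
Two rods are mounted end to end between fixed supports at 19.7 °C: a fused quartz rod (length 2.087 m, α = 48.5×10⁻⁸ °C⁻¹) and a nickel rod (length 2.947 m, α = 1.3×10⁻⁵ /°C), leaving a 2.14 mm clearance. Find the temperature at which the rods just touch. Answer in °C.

α₁L₁ = 1.012195×10⁻⁶ m/K, α₂L₂ = 3.8311×10⁻⁵ m/K → total 3.9323195×10⁻⁵ m/K
ΔT = g/(α₁L₁+α₂L₂) = 2.14×10⁻³ / 3.9323195×10⁻⁵ = 54.421 K
T = 19.7 + 54.421 = 74.121 °C

T = 74.1 °C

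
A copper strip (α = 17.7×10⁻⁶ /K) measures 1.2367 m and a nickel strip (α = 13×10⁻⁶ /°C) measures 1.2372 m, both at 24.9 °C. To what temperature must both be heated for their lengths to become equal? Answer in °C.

L₁(1 + α₁ΔT) = L₂(1 + α₂ΔT) ⇒ ΔT = (L₂ − L₁)/(α₁L₁ − α₂L₂)
L₂ − L₁ = 1.2372 − 1.2367 = 5.00×10⁻⁴ m
α₁L₁ − α₂L₂ = 17.7×10⁻⁶×1.2367 − 13×10⁻⁶×1.2372 = 5.80599×10⁻⁶ m/K
ΔT = 5.00×10⁻⁴ / 5.80599×10⁻⁶ = 86.118 K
T = 24.9 + 86.118 = 111.018 °C

T = 111.0 °C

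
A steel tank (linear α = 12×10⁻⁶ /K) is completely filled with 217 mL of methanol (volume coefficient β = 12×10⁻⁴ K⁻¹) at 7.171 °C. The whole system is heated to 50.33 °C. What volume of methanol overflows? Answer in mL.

10.9 mL

The tank also expands: β_container ≈ 3α = 3.6×10⁻⁵ /K
Net overflow = V₀(β_liq − 3α_cont)ΔT
β − 3α = 1.20×10⁻³ − 3.6×10⁻⁵ = 1.164×10⁻³ /K; ΔT = 43.159 K
ΔV = 217 × 1.164×10⁻³ × 43.159 = 10.9 mL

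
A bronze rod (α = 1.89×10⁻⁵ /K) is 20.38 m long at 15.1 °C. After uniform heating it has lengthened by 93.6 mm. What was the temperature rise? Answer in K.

ΔT = 243 K

ΔL = αL₀ΔT ⇒ ΔT = ΔL / (αL₀)
ΔT = 93.6×10⁻³ m / (1.89×10⁻⁵ × 20.38 m) = 243.00 K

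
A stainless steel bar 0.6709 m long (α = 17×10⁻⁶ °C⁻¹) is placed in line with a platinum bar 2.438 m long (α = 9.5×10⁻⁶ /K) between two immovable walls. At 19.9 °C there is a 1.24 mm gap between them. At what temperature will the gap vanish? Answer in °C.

α₁L₁ = 1.14053×10⁻⁵ m/K, α₂L₂ = 2.3161×10⁻⁵ m/K → total 3.45663×10⁻⁵ m/K
ΔT = g/(α₁L₁+α₂L₂) = 1.24×10⁻³ / 3.45663×10⁻⁵ = 35.873 K
T = 19.9 + 35.873 = 55.773 °C

T = 55.8 °C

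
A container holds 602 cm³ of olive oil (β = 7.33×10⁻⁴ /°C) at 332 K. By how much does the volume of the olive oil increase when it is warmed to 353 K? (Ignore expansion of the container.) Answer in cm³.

|ΔT| = |353 − 332| = 21 K
ΔV = βV₀ΔT = (7.33×10⁻⁴)(602)(21) = 9.27 cm³

ΔV = 9.27 cm³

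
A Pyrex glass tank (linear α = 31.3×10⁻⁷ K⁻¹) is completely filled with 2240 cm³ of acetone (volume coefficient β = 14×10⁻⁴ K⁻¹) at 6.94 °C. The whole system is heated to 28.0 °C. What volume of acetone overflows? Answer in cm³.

The tank also expands: β_container ≈ 3α = 9.39×10⁻⁶ /K
Net overflow = V₀(β_liq − 3α_cont)ΔT
β − 3α = 1.40×10⁻³ − 9.39×10⁻⁶ = 1.39061×10⁻³ /K; ΔT = 21.06 K
ΔV = 2240 × 1.39061×10⁻³ × 21.06 = 65.6 cm³

65.6 cm³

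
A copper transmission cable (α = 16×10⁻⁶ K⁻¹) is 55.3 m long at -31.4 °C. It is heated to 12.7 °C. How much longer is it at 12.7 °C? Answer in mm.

ΔL = 39.0 mm

|ΔT| = |12.7 − (-31.4)| = 44.1 K
ΔL = αL₀ΔT = (16×10⁻⁶)(55.3)(44.1) = 3.90×10⁻² m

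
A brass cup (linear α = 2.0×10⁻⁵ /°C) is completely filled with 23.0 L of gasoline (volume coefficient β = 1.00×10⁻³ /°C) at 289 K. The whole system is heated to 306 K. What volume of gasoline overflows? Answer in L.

0.368 L

The cup also expands: β_container ≈ 3α = 6.0×10⁻⁵ /K
Net overflow = V₀(β_liq − 3α_cont)ΔT
β − 3α = 1.00×10⁻³ − 6.0×10⁻⁵ = 9.40×10⁻⁴ /K; ΔT = 17 K
ΔV = 23.0 × 9.40×10⁻⁴ × 17 = 0.368 L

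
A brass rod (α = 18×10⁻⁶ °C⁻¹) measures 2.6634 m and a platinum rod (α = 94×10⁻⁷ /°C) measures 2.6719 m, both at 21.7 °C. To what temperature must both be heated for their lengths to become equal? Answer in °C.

L₁(1 + α₁ΔT) = L₂(1 + α₂ΔT) ⇒ ΔT = (L₂ − L₁)/(α₁L₁ − α₂L₂)
L₂ − L₁ = 2.6719 − 2.6634 = 8.50×10⁻³ m
α₁L₁ − α₂L₂ = 18×10⁻⁶×2.6634 − 94×10⁻⁷×2.6719 = 2.282534×10⁻⁵ m/K
ΔT = 8.50×10⁻³ / 2.282534×10⁻⁵ = 372.393 K
T = 21.7 + 372.393 = 394.093 °C

T = 394.1 °C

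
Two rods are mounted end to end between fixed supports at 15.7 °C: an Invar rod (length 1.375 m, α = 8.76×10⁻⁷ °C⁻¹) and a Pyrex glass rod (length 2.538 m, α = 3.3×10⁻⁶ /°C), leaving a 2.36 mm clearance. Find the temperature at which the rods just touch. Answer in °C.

T = 262 °C

α₁L₁ = 1.2045×10⁻⁶ m/K, α₂L₂ = 8.3754×10⁻⁶ m/K → total 9.5799×10⁻⁶ m/K
ΔT = g/(α₁L₁+α₂L₂) = 2.36×10⁻³ / 9.5799×10⁻⁶ = 246.35 K
T = 15.7 + 246.35 = 262.05 °C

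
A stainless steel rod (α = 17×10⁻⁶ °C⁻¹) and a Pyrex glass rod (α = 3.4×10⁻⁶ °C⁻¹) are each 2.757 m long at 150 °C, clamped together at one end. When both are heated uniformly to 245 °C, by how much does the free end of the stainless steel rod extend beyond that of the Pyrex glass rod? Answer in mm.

ΔT = 95 K
stainless steel: ΔL = 17×10⁻⁶ × 2.757 m × 95 = 4.4526×10⁻³ m = 4.4526 mm
Pyrex glass: ΔL = 3.4×10⁻⁶ × 2.757 m × 95 = 8.9051×10⁻⁴ m = 0.89051 mm
difference = 4.4526 − 0.89051 = 3.56209 mm

3.56 mm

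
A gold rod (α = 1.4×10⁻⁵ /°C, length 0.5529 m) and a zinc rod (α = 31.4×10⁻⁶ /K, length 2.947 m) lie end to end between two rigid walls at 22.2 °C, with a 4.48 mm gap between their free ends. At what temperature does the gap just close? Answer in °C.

T = 66.9 °C

Gap closes when ΔL₁ + ΔL₂ = 4.48 mm = 4.48×10⁻³ m
(α₁L₁ + α₂L₂)ΔT = g
α₁L₁ + α₂L₂ = 1.4×10⁻⁵×0.5529 + 31.4×10⁻⁶×2.947 = 1.002764×10⁻⁴ m/K
ΔT = 4.48×10⁻³ / 1.002764×10⁻⁴ = 44.677 K
T = 22.2 + 44.677 = 66.877 °C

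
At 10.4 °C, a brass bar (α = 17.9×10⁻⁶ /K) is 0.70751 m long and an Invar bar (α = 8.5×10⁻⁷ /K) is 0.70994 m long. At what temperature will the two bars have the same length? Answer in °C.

Equal length when α₁L₁ΔT − α₂L₂ΔT = L₂ − L₁ = 2.43×10⁻³ m
α₁L₁ = 1.2664429×10⁻⁵, α₂L₂ = 6.03449×10⁻⁷ → Δ(αL) = 1.206098×10⁻⁵ m/K
ΔT = 2.43×10⁻³ / 1.206098×10⁻⁵ = 201.476 K, so T = 10.4 + 201.476 = 211.876 °C

T = 211.9 °C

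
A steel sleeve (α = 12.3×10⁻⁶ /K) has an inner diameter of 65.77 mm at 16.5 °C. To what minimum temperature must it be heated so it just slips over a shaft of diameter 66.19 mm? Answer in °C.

Required Δd = 66.19 − 65.77 = 0.42 mm
Δd = αd₀ΔT ⇒ ΔT = Δd/(αd₀) = 0.42 / (12.3×10⁻⁶ × 65.77) = 519.18 K
T_min = 16.5 + 519.18 = 535.68 °C

T = 536 °C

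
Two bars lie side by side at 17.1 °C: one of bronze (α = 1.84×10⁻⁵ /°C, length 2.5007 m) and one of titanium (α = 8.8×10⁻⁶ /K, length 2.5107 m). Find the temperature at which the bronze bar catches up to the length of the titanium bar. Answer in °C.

Equal length when α₁L₁ΔT − α₂L₂ΔT = L₂ − L₁ = 1.00×10⁻² m
α₁L₁ = 4.601288×10⁻⁵, α₂L₂ = 2.209416×10⁻⁵ → Δ(αL) = 2.391872×10⁻⁵ m/K
ΔT = 1.00×10⁻² / 2.391872×10⁻⁵ = 418.083 K, so T = 17.1 + 418.083 = 435.183 °C

T = 435.2 °C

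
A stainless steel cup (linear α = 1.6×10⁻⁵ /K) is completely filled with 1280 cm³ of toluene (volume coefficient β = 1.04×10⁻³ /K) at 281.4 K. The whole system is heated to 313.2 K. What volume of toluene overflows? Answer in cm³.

40.4 cm³

The cup also expands: β_container ≈ 3α = 4.8×10⁻⁵ /K
Net overflow = V₀(β_liq − 3α_cont)ΔT
β − 3α = 1.04×10⁻³ − 4.8×10⁻⁵ = 9.92×10⁻⁴ /K; ΔT = 31.8 K
ΔV = 1280 × 9.92×10⁻⁴ × 31.8 = 40.4 cm³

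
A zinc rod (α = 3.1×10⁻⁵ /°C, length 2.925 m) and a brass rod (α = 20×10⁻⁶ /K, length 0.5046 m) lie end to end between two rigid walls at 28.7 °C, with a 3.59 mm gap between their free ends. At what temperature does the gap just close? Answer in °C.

T = 64.3 °C

α₁L₁ = 9.0675×10⁻⁵ m/K, α₂L₂ = 1.0092×10⁻⁵ m/K → total 1.00767×10⁻⁴ m/K
ΔT = g/(α₁L₁+α₂L₂) = 3.59×10⁻³ / 1.00767×10⁻⁴ = 35.627 K
T = 28.7 + 35.627 = 64.327 °C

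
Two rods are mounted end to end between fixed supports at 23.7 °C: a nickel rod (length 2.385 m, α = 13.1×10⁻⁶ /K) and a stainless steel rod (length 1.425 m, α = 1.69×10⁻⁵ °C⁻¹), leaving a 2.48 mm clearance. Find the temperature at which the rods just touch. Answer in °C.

α₁L₁ = 3.12435×10⁻⁵ m/K, α₂L₂ = 2.40825×10⁻⁵ m/K → total 5.5326×10⁻⁵ m/K
ΔT = g/(α₁L₁+α₂L₂) = 2.48×10⁻³ / 5.5326×10⁻⁵ = 44.825 K
T = 23.7 + 44.825 = 68.525 °C

T = 68.5 °C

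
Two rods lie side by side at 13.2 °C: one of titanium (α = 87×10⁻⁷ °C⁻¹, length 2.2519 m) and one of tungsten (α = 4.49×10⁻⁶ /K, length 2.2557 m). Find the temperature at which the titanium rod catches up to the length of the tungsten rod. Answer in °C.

T = 414.7 °C

Equal length when α₁L₁ΔT − α₂L₂ΔT = L₂ − L₁ = 3.80×10⁻³ m
α₁L₁ = 1.959153×10⁻⁵, α₂L₂ = 1.0128093×10⁻⁵ → Δ(αL) = 9.463437×10⁻⁶ m/K
ΔT = 3.80×10⁻³ / 9.463437×10⁻⁶ = 401.545 K, so T = 13.2 + 401.545 = 414.745 °C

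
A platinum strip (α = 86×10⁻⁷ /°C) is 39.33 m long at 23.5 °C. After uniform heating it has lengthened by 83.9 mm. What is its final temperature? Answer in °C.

T = 272 °C

ΔL = αL₀ΔT ⇒ ΔT = ΔL / (αL₀)
ΔT = 83.9×10⁻³ m / (86×10⁻⁷ × 39.33 m) = 248.05 K
T = 23.5 + 248.05 = 271.55 °C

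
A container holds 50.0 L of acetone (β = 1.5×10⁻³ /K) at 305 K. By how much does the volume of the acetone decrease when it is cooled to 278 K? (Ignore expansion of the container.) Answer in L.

ΔV = 2.02 L

|ΔT| = |278 − 305| = 27 K
ΔV = βV₀ΔT = (1.5×10⁻³)(50.0)(27) = 2.02 L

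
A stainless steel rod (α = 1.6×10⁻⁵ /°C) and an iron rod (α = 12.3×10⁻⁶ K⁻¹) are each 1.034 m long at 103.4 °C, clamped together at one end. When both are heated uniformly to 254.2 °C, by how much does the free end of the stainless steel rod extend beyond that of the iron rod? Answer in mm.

ΔT = 150.8 K
stainless steel: ΔL = 1.6×10⁻⁵ × 1.034 m × 150.8 = 2.4948×10⁻³ m = 2.4948 mm
iron: ΔL = 12.3×10⁻⁶ × 1.034 m × 150.8 = 1.9179×10⁻³ m = 1.9179 mm
difference = 2.4948 − 1.9179 = 0.5769 mm

0.577 mm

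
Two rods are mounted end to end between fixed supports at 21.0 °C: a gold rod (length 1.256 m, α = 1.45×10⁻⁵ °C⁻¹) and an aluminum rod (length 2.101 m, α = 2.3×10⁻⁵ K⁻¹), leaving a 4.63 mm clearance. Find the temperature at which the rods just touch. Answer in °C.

α₁L₁ = 1.8212×10⁻⁵ m/K, α₂L₂ = 4.8323×10⁻⁵ m/K → total 6.6535×10⁻⁵ m/K
ΔT = g/(α₁L₁+α₂L₂) = 4.63×10⁻³ / 6.6535×10⁻⁵ = 69.587 K
T = 21.0 + 69.587 = 90.587 °C

T = 90.6 °C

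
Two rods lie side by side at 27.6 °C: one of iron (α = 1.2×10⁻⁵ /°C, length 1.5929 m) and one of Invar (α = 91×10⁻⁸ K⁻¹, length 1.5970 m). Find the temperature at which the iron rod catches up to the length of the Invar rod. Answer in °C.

T = 259.7 °C

L₁(1 + α₁ΔT) = L₂(1 + α₂ΔT) ⇒ ΔT = (L₂ − L₁)/(α₁L₁ − α₂L₂)
L₂ − L₁ = 1.5970 − 1.5929 = 4.10×10⁻³ m
α₁L₁ − α₂L₂ = 1.2×10⁻⁵×1.5929 − 91×10⁻⁸×1.5970 = 1.766153×10⁻⁵ m/K
ΔT = 4.10×10⁻³ / 1.766153×10⁻⁵ = 232.143 K
T = 27.6 + 232.143 = 259.743 °C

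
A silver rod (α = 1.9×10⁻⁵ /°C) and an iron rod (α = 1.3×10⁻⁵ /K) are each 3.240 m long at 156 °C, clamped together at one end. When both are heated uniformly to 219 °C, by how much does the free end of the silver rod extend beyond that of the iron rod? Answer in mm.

1.22 mm

ΔT = 63 K
silver: ΔL = 1.9×10⁻⁵ × 3.240 m × 63 = 3.8783×10⁻³ m = 3.8783 mm
iron: ΔL = 1.3×10⁻⁵ × 3.240 m × 63 = 2.6536×10⁻³ m = 2.6536 mm
difference = 3.8783 − 2.6536 = 1.2247 mm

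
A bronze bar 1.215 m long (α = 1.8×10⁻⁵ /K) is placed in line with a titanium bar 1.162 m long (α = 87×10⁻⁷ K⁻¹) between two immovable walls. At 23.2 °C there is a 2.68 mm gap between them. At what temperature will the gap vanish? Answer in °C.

T = 107 °C

Gap closes when ΔL₁ + ΔL₂ = 2.68 mm = 2.68×10⁻³ m
(α₁L₁ + α₂L₂)ΔT = g
α₁L₁ + α₂L₂ = 1.8×10⁻⁵×1.215 + 87×10⁻⁷×1.162 = 3.19794×10⁻⁵ m/K
ΔT = 2.68×10⁻³ / 3.19794×10⁻⁵ = 83.80 K
T = 23.2 + 83.80 = 107.00 °C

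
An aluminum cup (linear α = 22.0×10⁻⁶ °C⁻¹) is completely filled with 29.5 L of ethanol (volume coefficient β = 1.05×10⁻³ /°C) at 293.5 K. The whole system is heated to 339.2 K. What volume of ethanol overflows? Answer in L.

1.33 L

The cup also expands: β_container ≈ 3α = 6.6×10⁻⁵ /K
Net overflow = V₀(β_liq − 3α_cont)ΔT
β − 3α = 1.05×10⁻³ − 6.6×10⁻⁵ = 9.84×10⁻⁴ /K; ΔT = 45.7 K
ΔV = 29.5 × 9.84×10⁻⁴ × 45.7 = 1.33 L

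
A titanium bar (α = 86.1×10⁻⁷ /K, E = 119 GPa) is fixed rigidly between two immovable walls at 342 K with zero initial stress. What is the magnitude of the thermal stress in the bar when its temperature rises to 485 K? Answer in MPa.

σ = 147 MPa

Fully constrained: the free strain ε = αΔT is blocked, so σ = Eε = EαΔT.
|ΔT| = 143 K
σ = 119×10⁹ × 86.1×10⁻⁷ × 143 = 1.47×10⁸ Pa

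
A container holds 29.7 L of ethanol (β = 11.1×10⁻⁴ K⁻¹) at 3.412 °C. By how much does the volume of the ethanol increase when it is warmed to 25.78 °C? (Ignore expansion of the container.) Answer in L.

ΔV = 0.737 L

|ΔT| = |25.78 − 3.412| = 22.368 K
ΔV = βV₀ΔT = (11.1×10⁻⁴)(29.7)(22.368) = 0.737 L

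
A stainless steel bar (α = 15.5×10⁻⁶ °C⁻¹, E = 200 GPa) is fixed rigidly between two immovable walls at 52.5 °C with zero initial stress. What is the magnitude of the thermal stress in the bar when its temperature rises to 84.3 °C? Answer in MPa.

σ = 98.6 MPa

Fully constrained: the free strain ε = αΔT is blocked, so σ = Eε = EαΔT.
|ΔT| = 31.8 K
σ = 200×10⁹ × 15.5×10⁻⁶ × 31.8 = 9.86×10⁷ Pa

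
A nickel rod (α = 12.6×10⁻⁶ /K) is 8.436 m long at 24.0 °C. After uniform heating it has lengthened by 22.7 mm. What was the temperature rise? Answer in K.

ΔL = αL₀ΔT ⇒ ΔT = ΔL / (αL₀)
ΔT = 22.7×10⁻³ m / (12.6×10⁻⁶ × 8.436 m) = 213.56 K

ΔT = 214 K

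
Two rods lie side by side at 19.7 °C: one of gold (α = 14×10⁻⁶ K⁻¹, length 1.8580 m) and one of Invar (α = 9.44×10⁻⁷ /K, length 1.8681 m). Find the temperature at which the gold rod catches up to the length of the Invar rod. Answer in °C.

T = 436.2 °C

L₁(1 + α₁ΔT) = L₂(1 + α₂ΔT) ⇒ ΔT = (L₂ − L₁)/(α₁L₁ − α₂L₂)
L₂ − L₁ = 1.8681 − 1.8580 = 1.01×10⁻² m
α₁L₁ − α₂L₂ = 14×10⁻⁶×1.8580 − 9.44×10⁻⁷×1.8681 = 2.42485136×10⁻⁵ m/K
ΔT = 1.01×10⁻² / 2.42485136×10⁻⁵ = 416.520 K
T = 19.7 + 416.520 = 436.220 °C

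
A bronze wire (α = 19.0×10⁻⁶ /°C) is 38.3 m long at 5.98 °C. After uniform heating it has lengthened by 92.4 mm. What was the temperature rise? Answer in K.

ΔL = αL₀ΔT ⇒ ΔT = ΔL / (αL₀)
ΔT = 92.4×10⁻³ m / (19.0×10⁻⁶ × 38.3 m) = 126.98 K

ΔT = 127 K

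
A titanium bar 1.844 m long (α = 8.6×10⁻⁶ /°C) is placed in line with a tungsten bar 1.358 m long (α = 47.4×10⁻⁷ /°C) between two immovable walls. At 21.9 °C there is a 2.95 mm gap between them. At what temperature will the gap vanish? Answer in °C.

T = 154 °C

Gap closes when ΔL₁ + ΔL₂ = 2.95 mm = 2.95×10⁻³ m
(α₁L₁ + α₂L₂)ΔT = g
α₁L₁ + α₂L₂ = 8.6×10⁻⁶×1.844 + 47.4×10⁻⁷×1.358 = 2.229532×10⁻⁵ m/K
ΔT = 2.95×10⁻³ / 2.229532×10⁻⁵ = 132.31 K
T = 21.9 + 132.31 = 154.21 °C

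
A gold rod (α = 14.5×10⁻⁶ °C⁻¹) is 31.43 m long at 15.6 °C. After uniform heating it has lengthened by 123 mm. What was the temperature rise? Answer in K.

ΔL = αL₀ΔT ⇒ ΔT = ΔL / (αL₀)
ΔT = 123×10⁻³ m / (14.5×10⁻⁶ × 31.43 m) = 269.89 K

ΔT = 270 K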